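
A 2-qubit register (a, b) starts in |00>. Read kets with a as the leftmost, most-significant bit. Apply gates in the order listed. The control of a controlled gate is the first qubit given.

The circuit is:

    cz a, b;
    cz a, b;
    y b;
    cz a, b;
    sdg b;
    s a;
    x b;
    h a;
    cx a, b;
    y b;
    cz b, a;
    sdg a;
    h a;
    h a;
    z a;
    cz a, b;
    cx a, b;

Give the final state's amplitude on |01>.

The amplitude on |01> is sqrt(2)*I/2. Key observation: steps 13-14 multiply out to the identity, so the circuit reduces to the remaining gates.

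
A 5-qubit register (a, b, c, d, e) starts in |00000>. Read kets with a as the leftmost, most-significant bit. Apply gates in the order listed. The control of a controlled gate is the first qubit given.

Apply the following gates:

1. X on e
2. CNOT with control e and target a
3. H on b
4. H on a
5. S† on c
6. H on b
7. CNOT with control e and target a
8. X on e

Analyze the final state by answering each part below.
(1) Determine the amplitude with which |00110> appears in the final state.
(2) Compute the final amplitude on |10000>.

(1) The final state's coefficient on |00110> equals 0.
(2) |10000> carries amplitude sqrt(2)/2 in the final state.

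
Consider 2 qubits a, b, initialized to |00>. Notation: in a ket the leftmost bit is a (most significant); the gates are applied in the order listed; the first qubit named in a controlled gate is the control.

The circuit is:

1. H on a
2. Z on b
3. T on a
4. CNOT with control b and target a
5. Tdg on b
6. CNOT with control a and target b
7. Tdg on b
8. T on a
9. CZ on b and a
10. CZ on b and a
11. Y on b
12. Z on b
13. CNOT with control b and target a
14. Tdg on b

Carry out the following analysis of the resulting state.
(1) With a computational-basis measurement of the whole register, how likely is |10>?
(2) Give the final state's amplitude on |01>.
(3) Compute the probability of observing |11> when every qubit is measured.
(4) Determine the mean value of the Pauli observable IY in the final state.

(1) A full measurement returns |10> with probability 1/2.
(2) |01> carries amplitude 0 in the final state.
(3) Outcome |11> occurs with probability 1/2.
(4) In the final state, IY has expectation -1.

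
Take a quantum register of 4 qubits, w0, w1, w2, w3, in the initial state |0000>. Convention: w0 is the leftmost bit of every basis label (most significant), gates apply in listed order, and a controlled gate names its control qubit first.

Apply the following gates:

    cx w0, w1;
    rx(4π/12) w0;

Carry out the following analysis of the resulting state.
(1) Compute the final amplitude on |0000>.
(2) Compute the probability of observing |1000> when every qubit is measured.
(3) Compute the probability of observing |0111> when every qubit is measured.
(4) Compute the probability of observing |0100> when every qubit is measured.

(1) The final state's coefficient on |0000> equals sqrt(3)/2.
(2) The probability of measuring |1000> is 1/4.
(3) The probability of measuring |0111> is 0.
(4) Outcome |0100> occurs with probability 0.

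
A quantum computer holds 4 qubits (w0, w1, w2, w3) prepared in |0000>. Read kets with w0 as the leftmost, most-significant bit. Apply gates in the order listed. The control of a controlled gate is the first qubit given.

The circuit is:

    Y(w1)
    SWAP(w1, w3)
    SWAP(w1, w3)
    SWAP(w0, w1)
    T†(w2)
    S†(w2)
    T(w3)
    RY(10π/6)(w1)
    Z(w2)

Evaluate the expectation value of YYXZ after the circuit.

In the final state, YYXZ has expectation 0. Key observation: steps 2-3 multiply out to the identity, so the circuit reduces to the remaining gates.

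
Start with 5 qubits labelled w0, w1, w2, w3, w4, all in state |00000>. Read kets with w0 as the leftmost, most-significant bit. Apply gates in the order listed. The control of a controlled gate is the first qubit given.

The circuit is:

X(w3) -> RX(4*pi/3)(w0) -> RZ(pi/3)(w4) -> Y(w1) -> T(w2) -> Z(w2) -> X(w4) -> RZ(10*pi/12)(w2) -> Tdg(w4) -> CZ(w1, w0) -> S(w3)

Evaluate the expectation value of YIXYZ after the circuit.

The expectation value of YIXYZ is 0.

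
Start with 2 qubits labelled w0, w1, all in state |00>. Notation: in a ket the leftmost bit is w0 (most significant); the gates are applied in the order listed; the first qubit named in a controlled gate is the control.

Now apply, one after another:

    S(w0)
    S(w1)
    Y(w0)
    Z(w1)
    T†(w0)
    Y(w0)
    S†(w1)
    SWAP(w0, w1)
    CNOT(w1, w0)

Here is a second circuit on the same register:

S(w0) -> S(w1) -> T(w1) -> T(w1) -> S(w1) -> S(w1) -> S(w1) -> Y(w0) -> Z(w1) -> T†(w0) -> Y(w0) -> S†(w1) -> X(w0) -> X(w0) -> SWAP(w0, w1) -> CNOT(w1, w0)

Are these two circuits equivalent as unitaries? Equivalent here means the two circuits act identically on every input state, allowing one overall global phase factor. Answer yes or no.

Yes: on every input state the two circuits agree up to one overall phase factor.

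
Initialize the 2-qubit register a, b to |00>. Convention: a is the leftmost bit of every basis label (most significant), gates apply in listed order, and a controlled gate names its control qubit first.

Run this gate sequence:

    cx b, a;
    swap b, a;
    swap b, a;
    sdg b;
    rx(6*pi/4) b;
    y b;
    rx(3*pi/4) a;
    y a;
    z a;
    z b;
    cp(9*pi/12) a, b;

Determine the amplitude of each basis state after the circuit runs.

After the circuit, the state carries amplitude sqrt(2*sqrt(2) + 4)/4 on |00>, -I*sqrt(2*sqrt(2) + 4)/4 on |01>, I*sqrt(4 - 2*sqrt(2))/4 on |10>, sqrt(4 - 2*sqrt(2))*exp(3*I*pi/4)/4 on |11>. Key observation: the block from step 2 through step 3 cancels to the identity and can be dropped.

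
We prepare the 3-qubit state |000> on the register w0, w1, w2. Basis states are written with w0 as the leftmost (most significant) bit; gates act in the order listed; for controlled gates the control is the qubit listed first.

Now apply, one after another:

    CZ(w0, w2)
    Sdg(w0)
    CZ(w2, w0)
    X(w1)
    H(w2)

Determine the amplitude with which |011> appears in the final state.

The amplitude on |011> is sqrt(2)/2.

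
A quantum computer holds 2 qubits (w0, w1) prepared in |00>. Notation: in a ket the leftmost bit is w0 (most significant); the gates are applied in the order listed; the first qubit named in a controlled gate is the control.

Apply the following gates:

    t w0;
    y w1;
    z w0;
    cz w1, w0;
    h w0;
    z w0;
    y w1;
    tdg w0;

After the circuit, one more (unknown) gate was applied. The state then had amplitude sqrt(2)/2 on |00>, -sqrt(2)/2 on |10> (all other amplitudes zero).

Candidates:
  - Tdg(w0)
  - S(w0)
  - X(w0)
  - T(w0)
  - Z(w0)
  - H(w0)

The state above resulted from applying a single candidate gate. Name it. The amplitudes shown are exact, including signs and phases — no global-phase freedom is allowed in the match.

The unique candidate consistent with the amplitudes is T(w0).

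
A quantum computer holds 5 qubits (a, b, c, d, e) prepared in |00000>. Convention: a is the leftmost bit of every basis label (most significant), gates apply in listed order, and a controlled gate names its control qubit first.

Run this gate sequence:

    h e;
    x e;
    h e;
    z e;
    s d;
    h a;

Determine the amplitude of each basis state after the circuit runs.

The final amplitudes are sqrt(2)/2 on |00000>, sqrt(2)/2 on |10000>, and 0 on every other basis state. Key observation: steps 1-4 multiply out to the identity, so the circuit reduces to the remaining gates.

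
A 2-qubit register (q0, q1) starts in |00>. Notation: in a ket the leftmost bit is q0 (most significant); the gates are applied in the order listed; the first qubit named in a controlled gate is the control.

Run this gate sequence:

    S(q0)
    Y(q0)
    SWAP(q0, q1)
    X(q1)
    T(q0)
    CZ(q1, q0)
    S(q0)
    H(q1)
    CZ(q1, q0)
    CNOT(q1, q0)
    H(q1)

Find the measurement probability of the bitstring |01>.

Outcome |01> occurs with probability 1/4.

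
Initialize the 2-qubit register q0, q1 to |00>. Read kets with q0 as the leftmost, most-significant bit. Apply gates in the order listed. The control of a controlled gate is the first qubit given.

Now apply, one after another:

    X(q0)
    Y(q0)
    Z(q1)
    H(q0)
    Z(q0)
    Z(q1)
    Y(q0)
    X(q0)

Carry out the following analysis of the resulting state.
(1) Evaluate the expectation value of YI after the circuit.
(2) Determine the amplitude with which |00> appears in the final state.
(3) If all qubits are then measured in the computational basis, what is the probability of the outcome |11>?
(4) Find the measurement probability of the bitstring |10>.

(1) The observable YI averages to 0.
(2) The final state's coefficient on |00> equals sqrt(2)/2.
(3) The probability of measuring |11> is 0.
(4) The probability of measuring |10> is 1/2.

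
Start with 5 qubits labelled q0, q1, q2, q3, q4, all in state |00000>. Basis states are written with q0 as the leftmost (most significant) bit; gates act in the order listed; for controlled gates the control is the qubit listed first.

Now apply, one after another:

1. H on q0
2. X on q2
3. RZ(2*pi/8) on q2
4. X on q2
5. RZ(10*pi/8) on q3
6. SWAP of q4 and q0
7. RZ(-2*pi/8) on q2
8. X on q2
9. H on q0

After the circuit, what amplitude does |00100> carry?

|00100> carries amplitude -exp(5*I*pi/8)/2 in the final state.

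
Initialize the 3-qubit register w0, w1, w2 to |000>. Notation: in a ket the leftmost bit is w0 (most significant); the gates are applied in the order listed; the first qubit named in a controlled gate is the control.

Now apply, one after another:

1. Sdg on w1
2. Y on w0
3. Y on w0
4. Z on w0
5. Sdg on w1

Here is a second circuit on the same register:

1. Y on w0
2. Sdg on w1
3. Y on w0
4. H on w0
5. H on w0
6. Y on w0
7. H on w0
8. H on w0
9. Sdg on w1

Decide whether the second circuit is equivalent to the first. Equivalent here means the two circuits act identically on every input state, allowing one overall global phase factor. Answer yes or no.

No, they are not equivalent — no single phase factor reconciles the two unitaries.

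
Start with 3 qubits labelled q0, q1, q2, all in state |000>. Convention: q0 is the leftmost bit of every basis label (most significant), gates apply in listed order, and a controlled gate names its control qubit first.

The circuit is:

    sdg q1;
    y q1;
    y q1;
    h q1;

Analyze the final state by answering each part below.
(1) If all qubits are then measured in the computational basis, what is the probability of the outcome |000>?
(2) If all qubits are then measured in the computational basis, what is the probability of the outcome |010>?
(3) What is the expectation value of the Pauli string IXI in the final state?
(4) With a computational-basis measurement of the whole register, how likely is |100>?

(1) Outcome |000> occurs with probability 1/2.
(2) A full measurement returns |010> with probability 1/2.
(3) The observable IXI averages to 1.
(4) The probability of measuring |100> is 0.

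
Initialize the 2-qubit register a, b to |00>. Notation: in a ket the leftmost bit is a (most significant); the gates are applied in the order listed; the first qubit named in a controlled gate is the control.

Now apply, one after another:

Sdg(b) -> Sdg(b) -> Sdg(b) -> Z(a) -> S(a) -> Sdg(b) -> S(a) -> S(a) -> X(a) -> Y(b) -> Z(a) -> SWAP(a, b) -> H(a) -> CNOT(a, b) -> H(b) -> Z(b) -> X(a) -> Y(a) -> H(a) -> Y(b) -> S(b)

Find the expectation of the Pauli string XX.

The observable XX averages to 0.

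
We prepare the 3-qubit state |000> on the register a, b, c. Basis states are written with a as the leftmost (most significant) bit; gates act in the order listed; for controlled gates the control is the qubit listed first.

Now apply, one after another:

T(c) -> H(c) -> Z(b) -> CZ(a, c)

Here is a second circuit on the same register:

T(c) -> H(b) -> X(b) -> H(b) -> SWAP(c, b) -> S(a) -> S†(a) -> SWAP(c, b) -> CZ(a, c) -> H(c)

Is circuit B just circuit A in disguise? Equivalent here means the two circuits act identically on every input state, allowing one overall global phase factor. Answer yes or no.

No — the two circuits implement different unitaries, even allowing a global phase.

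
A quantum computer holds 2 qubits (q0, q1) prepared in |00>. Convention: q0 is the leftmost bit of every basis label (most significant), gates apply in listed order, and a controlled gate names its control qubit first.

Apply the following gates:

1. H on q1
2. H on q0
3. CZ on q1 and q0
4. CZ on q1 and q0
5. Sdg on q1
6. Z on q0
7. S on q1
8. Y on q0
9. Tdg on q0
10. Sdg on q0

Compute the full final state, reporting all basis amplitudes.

After the circuit, the state carries amplitude I/2 on |00>, I/2 on |01>, -exp(3*I*pi/4)/2 on |10>, -exp(3*I*pi/4)/2 on |11>. Key observation: steps 3-4 multiply out to the identity, so the circuit reduces to the remaining gates.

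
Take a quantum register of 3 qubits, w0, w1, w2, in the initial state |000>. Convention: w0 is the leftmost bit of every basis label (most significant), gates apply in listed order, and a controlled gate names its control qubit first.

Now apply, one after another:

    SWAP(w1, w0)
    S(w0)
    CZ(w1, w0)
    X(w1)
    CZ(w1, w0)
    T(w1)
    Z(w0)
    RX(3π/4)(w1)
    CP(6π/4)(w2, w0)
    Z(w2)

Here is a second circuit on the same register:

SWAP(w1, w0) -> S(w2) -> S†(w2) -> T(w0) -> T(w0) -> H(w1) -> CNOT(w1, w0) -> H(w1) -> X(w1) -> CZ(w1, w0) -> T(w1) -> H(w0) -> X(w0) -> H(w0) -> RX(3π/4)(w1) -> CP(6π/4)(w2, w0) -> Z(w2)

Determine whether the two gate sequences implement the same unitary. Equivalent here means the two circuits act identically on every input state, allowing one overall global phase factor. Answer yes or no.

No: there is an input state on which the two circuits produce genuinely different outputs (not merely differing by a phase).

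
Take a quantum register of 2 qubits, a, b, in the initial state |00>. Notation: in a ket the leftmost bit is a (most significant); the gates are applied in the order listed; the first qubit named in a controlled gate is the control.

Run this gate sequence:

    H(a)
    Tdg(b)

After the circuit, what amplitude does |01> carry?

The amplitude on |01> is 0.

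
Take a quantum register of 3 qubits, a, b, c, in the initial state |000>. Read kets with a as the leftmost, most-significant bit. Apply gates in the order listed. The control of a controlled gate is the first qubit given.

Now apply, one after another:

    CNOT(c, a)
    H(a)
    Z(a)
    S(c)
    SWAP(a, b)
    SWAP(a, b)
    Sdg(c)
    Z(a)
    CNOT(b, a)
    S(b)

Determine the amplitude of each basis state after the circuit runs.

The final amplitudes are sqrt(2)/2 on |000>, sqrt(2)/2 on |100>, and 0 on every other basis state. Key observation: steps 3-8 multiply out to the identity, so the circuit reduces to the remaining gates.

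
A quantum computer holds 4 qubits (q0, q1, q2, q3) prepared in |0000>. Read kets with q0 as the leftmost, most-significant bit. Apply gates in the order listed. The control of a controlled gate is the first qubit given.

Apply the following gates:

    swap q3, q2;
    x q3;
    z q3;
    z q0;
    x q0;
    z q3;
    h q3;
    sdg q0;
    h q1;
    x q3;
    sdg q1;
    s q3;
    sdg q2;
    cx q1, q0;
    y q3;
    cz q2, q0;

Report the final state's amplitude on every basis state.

After the circuit, the state carries amplitude -1/2 on |0100>, I/2 on |0101>, -I/2 on |1000>, -1/2 on |1001>, and 0 on every other basis state.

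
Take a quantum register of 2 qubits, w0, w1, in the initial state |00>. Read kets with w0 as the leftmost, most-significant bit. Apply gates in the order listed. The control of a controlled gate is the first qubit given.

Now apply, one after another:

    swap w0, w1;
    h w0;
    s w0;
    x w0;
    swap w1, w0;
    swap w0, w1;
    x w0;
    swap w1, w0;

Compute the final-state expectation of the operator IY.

The observable IY averages to 1.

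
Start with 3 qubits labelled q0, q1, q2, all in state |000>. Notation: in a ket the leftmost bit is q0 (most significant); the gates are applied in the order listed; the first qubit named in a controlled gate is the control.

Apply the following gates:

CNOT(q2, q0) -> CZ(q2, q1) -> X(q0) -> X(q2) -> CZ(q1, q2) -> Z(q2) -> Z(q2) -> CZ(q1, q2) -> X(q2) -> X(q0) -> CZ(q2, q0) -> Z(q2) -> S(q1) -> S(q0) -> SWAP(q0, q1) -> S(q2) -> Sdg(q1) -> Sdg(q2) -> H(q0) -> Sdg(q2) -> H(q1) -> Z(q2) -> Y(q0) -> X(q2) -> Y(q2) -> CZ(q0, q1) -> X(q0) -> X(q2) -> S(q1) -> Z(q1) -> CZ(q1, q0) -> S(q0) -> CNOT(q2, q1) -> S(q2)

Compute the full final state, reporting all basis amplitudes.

After the circuit, the state carries amplitude 0 on |000>, -1/2 on |001>, 0 on |010>, I/2 on |011>, 0 on |100>, I/2 on |101>, 0 on |110>, 1/2 on |111>. Key observation: the block from step 3 through step 10 cancels to the identity and can be dropped.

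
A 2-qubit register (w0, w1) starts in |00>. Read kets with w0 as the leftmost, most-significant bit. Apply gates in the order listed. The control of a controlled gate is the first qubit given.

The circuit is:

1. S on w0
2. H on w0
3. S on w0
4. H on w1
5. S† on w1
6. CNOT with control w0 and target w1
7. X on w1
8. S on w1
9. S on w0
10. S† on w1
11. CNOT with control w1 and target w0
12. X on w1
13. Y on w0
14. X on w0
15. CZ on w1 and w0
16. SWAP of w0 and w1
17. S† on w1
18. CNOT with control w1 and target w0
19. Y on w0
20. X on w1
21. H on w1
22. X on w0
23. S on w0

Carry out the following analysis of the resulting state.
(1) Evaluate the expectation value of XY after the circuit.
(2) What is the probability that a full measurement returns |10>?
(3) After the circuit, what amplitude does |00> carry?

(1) The observable XY averages to -1.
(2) Outcome |10> occurs with probability 0.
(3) |00> carries amplitude -sqrt(2)*I/2 in the final state.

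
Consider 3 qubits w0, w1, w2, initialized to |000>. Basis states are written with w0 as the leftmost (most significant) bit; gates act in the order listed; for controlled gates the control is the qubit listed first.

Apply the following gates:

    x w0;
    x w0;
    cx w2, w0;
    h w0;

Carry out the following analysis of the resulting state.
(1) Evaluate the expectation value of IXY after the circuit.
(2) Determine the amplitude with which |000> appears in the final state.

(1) The expectation value of IXY is 0.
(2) The final state's coefficient on |000> equals sqrt(2)/2.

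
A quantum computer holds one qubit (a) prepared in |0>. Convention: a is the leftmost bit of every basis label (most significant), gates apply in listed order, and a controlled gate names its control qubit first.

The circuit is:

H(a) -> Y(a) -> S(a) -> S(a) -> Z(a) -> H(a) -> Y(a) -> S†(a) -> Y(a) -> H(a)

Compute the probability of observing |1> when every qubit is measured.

A full measurement returns |1> with probability 1/2.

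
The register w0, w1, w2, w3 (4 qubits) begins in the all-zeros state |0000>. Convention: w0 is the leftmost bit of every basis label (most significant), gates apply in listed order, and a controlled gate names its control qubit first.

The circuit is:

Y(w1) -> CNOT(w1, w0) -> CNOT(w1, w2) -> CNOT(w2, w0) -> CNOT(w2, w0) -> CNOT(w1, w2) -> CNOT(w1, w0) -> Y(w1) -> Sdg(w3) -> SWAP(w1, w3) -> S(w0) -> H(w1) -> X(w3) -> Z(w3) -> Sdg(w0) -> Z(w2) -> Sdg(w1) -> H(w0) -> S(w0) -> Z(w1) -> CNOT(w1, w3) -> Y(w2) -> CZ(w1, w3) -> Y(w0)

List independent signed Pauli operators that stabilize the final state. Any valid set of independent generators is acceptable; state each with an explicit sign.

The final state is stabilized by the group generated by +YIII, -IXIY, -IZIZ, -IIZI; other independent generating sets are equally valid. Key observation: steps 1-8 multiply out to the identity, so the circuit reduces to the remaining gates.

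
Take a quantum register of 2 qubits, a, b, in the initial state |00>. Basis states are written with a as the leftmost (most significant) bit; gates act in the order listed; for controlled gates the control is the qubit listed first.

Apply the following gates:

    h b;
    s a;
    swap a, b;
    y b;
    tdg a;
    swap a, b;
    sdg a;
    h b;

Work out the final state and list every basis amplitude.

After the circuit, the state carries amplitude 0 on |00>, 0 on |01>, 1/2 - exp(3*I*pi/4)/2 on |10>, 1/2 + exp(3*I*pi/4)/2 on |11>.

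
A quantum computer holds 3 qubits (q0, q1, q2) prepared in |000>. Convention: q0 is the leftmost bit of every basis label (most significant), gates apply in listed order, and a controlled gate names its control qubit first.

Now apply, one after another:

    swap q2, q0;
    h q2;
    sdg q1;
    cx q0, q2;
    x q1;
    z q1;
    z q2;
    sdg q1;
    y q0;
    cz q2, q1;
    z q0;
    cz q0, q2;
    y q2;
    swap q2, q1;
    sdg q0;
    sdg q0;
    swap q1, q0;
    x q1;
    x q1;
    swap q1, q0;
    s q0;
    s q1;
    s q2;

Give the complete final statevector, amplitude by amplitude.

The resulting statevector has amplitude sqrt(2)*I/2 on |101>, -sqrt(2)/2 on |111>, and 0 on every other basis state.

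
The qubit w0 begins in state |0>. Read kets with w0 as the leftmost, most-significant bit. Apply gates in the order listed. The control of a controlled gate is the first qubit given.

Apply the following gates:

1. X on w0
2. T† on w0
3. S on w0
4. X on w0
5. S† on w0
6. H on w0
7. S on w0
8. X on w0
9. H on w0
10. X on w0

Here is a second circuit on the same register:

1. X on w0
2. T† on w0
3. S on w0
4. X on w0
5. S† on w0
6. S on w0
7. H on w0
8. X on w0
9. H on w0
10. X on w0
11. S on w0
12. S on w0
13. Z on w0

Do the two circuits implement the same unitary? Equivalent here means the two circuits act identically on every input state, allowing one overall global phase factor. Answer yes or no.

No, they are not equivalent — no single phase factor reconciles the two unitaries.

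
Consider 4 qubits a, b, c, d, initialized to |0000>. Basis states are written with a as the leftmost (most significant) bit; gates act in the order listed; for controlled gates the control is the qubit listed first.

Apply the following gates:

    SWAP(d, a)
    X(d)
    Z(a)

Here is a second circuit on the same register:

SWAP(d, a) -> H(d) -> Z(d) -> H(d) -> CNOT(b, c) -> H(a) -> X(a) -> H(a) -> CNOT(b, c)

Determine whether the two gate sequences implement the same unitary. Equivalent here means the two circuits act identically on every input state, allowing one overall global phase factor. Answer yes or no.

Yes, they are equivalent — the unitaries differ by at most a global phase.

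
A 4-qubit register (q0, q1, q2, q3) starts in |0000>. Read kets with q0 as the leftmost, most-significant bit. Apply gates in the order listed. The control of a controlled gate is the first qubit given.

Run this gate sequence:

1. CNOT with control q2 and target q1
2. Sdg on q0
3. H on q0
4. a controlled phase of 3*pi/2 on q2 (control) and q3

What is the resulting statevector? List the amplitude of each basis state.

The final amplitudes are sqrt(2)/2 on |0000>, sqrt(2)/2 on |1000>, and 0 on every other basis state.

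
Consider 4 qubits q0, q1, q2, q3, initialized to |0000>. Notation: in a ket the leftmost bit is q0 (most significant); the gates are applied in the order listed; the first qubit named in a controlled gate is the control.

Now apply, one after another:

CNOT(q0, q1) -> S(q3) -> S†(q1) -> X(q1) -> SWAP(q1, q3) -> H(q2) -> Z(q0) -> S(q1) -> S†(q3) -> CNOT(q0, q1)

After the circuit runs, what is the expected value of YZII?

The observable YZII averages to 0.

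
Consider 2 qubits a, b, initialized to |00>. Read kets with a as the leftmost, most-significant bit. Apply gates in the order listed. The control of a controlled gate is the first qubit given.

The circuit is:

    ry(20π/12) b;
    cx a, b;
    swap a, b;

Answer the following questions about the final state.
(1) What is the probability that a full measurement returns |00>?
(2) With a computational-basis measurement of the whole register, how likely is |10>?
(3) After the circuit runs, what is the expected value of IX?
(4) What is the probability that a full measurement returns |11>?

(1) The probability of measuring |00> is 3/4.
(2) The probability of measuring |10> is 1/4.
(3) The observable IX averages to 0.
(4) Outcome |11> occurs with probability 0.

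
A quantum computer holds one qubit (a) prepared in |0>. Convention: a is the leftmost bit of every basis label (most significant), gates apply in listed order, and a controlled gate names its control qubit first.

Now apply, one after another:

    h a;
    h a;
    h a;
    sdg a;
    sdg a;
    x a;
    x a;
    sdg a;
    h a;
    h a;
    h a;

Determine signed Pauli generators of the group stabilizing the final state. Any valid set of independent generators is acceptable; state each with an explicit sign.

One valid set of independent stabilizer generators is -Y (any independent generating set of the same group is equally correct).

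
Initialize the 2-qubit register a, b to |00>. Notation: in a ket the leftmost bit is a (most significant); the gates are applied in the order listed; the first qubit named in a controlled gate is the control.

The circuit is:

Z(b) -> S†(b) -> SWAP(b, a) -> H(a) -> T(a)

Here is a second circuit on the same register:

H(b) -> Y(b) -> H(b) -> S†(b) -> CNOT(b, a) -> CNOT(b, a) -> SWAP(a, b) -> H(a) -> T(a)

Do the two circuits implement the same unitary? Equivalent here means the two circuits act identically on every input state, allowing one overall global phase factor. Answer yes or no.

No: there is an input state on which the two circuits produce genuinely different outputs (not merely differing by a phase).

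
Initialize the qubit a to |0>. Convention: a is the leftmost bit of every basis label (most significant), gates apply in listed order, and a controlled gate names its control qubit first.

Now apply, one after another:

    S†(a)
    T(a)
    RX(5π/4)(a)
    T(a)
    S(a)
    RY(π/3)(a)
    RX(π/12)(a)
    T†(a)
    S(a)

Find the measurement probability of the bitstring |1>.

Outcome |1> occurs with probability -5*sqrt(2)/32 + sqrt(6)/32 + sqrt(3)/16 + 9/16.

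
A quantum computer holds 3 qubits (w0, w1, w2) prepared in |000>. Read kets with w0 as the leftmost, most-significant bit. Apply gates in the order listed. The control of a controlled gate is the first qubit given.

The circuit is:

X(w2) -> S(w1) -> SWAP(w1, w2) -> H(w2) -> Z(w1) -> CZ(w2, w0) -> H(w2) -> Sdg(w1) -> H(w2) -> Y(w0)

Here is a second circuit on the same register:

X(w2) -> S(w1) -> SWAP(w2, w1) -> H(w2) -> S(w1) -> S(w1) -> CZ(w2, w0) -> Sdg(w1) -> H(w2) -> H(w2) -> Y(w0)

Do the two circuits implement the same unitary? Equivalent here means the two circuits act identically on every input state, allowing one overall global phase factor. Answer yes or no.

Yes — the two circuits implement the same unitary up to a global phase.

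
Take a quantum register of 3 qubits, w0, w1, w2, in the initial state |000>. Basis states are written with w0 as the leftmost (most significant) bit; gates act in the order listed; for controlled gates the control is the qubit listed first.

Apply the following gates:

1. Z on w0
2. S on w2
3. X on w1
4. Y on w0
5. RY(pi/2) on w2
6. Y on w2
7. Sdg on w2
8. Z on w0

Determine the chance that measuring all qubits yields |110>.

Outcome |110> occurs with probability 1/2.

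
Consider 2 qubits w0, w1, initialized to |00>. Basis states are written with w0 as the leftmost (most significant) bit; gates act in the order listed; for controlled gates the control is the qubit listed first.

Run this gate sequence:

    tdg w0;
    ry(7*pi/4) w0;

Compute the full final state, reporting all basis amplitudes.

The resulting statevector has amplitude -sqrt(sqrt(2) + 2)/2 on |00>, 0 on |01>, sqrt(2 - sqrt(2))/2 on |10>, 0 on |11>.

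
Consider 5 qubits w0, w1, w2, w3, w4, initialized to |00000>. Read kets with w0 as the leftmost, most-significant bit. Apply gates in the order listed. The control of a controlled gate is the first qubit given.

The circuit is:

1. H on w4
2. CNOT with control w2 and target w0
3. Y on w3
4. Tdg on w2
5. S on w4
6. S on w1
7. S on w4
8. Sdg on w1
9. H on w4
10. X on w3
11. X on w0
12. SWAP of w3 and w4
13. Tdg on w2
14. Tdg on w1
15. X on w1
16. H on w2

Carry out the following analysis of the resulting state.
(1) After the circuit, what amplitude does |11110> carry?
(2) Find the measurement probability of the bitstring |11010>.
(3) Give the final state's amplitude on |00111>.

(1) The amplitude on |11110> is sqrt(2)*I/2.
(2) The probability of measuring |11010> is 1/2.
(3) The final state's coefficient on |00111> equals 0.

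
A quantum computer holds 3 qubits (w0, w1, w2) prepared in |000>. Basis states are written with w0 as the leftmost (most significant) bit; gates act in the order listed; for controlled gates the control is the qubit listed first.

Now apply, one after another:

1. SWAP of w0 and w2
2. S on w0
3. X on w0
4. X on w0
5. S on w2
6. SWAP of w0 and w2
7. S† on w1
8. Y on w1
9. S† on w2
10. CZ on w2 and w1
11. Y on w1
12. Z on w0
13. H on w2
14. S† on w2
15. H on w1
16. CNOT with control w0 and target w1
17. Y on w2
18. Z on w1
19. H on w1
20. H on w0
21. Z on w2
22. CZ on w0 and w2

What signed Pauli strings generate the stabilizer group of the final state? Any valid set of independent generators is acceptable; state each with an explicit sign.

The stabilizer group can be generated by +XIZ, +ZIY, -IZI, among other valid generating sets.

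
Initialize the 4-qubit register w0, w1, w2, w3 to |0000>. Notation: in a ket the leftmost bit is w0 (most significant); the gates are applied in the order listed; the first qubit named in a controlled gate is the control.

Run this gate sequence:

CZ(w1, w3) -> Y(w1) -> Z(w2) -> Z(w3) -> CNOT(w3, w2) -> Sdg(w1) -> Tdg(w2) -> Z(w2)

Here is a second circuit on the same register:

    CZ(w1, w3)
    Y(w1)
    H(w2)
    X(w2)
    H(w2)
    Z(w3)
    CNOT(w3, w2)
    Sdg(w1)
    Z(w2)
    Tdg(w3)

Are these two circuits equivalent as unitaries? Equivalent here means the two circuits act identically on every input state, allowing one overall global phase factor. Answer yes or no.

No, they are not equivalent — no single phase factor reconciles the two unitaries.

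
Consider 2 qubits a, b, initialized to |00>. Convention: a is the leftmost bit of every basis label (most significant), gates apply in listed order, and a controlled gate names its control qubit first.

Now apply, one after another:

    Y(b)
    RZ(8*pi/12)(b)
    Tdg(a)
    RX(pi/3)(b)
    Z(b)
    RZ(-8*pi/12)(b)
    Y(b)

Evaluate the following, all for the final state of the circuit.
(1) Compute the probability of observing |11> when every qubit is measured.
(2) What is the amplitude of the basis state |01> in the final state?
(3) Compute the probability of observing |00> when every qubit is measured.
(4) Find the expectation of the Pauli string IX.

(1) A full measurement returns |11> with probability 0.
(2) The amplitude on |01> is -exp(I*pi/6)/2.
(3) The probability of measuring |00> is 3/4.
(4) The observable IX averages to 3/4.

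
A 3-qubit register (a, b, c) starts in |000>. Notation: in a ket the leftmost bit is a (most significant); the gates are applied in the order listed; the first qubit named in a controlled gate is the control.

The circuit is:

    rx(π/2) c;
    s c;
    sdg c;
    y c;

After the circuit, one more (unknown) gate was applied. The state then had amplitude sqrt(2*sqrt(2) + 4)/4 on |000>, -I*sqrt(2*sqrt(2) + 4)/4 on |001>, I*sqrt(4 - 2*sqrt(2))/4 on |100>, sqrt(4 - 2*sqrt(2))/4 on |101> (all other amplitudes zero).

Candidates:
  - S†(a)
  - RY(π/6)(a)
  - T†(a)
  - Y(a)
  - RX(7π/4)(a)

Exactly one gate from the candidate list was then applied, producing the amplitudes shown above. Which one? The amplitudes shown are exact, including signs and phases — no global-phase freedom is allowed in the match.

The applied gate was RX(7π/4)(a). Key observation: gates 2-3 undo each other exactly, leaving only the rest of the circuit to track.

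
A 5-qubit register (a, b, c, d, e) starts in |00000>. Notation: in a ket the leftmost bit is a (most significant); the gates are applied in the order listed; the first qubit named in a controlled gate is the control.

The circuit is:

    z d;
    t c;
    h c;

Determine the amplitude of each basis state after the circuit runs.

After the circuit, the state carries amplitude sqrt(2)/2 on |00000>, sqrt(2)/2 on |00100>, and 0 on every other basis state.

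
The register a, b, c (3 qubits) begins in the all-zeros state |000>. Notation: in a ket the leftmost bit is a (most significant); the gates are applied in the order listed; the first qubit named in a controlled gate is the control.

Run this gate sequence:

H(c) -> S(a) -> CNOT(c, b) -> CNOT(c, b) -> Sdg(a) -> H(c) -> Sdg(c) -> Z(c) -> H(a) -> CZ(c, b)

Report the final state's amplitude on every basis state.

After the circuit, the state carries amplitude sqrt(2)/2 on |000>, sqrt(2)/2 on |100>, and 0 on every other basis state. Key observation: gates 1-6 undo each other exactly, leaving only the rest of the circuit to track.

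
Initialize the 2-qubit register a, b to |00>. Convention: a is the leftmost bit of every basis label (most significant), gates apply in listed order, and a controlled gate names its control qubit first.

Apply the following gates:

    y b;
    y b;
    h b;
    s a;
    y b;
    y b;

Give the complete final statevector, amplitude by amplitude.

The resulting statevector has amplitude sqrt(2)/2 on |00>, sqrt(2)/2 on |01>, 0 on |10>, 0 on |11>.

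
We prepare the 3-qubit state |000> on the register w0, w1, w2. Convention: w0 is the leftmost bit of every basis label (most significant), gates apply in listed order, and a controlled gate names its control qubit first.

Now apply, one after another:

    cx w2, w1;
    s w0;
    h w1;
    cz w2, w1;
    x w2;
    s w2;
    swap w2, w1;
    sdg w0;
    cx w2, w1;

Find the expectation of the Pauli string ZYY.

The observable ZYY averages to 1.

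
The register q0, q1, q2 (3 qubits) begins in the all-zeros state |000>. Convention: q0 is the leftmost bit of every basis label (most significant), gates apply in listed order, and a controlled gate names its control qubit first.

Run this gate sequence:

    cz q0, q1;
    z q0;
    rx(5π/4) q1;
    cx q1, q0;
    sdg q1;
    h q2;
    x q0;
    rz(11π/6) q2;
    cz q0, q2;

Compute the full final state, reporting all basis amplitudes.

After the circuit, the state carries amplitude 0 on |000>, 0 on |001>, sqrt(2*sqrt(2) + 4)*exp(I*pi/12)/4 on |010>, -sqrt(2*sqrt(2) + 4)*exp(11*I*pi/12)/4 on |011>, sqrt(4 - 2*sqrt(2))*exp(I*pi/12)/4 on |100>, sqrt(4 - 2*sqrt(2))*exp(11*I*pi/12)/4 on |101>, 0 on |110>, 0 on |111>.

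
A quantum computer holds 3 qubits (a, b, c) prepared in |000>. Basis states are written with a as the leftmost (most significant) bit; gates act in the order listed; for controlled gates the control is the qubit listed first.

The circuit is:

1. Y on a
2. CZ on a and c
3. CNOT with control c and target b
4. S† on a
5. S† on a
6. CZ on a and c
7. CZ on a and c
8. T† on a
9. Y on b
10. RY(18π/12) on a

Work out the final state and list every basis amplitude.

After the circuit, the state carries amplitude sqrt(2)*exp(3*I*pi/4)/2 on |010>, sqrt(2)*exp(3*I*pi/4)/2 on |110>, and 0 on every other basis state. Key observation: gates 6-7 undo each other exactly, leaving only the rest of the circuit to track.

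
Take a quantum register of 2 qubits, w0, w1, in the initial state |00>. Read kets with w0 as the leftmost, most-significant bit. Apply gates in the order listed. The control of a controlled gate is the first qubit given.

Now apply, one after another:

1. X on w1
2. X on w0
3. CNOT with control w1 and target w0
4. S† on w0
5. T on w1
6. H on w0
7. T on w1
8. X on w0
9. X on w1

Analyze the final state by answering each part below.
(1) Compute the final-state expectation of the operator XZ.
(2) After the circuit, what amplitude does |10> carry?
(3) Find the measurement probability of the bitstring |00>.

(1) The observable XZ averages to 1.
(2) The amplitude on |10> is sqrt(2)*I/2.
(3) A full measurement returns |00> with probability 1/2.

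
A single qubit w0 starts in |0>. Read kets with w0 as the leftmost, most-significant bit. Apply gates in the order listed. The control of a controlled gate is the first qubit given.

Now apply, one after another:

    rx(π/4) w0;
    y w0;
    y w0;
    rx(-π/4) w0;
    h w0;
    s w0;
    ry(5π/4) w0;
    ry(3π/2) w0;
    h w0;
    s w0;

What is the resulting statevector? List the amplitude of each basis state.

After the circuit, the state carries amplitude -sqrt(2)*sqrt(sqrt(2) + 2)/4 + sqrt(2)*I*sqrt(2 - sqrt(2))/4 on |0>, -sqrt(2)*sqrt(sqrt(2) + 2)/4 + sqrt(2)*I*sqrt(2 - sqrt(2))/4 on |1>. Key observation: steps 1-4 multiply out to the identity, so the circuit reduces to the remaining gates.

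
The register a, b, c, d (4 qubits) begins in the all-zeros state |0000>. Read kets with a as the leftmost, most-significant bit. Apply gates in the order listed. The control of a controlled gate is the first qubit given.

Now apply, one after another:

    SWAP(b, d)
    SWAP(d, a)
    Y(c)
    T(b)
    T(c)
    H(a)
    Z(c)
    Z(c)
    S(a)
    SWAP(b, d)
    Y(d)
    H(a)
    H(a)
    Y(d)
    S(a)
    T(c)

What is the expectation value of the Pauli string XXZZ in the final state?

In the final state, XXZZ has expectation 0. Key observation: gates 11-14 undo each other exactly, leaving only the rest of the circuit to track.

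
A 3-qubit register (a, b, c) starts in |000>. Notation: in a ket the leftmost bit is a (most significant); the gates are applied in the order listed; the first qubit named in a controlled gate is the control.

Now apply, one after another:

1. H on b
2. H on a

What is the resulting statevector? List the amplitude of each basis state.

The final amplitudes are 1/2 on |000>, 0 on |001>, 1/2 on |010>, 0 on |011>, 1/2 on |100>, 0 on |101>, 1/2 on |110>, 0 on |111>.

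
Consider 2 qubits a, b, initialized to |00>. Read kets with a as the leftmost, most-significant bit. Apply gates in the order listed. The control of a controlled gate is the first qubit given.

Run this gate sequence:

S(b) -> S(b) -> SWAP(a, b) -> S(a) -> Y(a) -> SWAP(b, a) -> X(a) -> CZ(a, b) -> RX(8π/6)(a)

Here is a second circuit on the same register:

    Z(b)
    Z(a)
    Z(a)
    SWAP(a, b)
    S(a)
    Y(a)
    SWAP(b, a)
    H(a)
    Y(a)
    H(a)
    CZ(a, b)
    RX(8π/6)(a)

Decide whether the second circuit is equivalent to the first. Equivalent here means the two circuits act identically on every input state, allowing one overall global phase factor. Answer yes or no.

No: there is an input state on which the two circuits produce genuinely different outputs (not merely differing by a phase).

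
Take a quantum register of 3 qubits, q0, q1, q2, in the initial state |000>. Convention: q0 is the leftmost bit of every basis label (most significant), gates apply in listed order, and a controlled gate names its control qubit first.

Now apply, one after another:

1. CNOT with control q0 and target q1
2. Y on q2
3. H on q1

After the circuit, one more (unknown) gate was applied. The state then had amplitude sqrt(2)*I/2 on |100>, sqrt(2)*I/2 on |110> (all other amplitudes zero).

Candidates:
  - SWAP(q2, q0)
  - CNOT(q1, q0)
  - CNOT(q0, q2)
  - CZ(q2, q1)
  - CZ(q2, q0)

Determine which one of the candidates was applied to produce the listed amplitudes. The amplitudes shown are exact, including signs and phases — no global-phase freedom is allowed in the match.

The applied gate was SWAP(q2, q0).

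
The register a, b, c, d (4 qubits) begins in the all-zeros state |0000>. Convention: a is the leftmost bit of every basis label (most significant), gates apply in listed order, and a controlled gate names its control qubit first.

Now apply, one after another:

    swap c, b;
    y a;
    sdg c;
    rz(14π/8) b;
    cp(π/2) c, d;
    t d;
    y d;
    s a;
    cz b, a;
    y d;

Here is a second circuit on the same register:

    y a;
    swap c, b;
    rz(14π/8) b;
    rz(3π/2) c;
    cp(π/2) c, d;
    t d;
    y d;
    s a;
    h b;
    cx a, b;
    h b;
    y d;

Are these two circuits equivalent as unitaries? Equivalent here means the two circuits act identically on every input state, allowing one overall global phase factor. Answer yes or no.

Yes, they are equivalent — the unitaries differ by at most a global phase.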